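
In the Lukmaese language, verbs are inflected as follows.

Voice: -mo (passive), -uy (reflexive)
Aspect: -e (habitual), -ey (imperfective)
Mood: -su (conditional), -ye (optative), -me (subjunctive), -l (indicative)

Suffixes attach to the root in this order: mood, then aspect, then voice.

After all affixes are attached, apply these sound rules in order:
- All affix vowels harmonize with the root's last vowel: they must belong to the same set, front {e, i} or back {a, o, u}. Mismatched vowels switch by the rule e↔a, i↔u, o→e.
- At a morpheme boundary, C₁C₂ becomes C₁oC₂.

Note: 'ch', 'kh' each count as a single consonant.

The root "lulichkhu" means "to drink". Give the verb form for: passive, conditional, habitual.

Attach mood conditional -su → lulichkhusu.
Attach aspect habitual -e → lulichkhusue.
Attach voice passive -mo → lulichkhusuemo.
Apply vowel harmony: lulichkhusuemo → lulichkhusuamo.
Epenthesis: no change.

lulichkhusuamo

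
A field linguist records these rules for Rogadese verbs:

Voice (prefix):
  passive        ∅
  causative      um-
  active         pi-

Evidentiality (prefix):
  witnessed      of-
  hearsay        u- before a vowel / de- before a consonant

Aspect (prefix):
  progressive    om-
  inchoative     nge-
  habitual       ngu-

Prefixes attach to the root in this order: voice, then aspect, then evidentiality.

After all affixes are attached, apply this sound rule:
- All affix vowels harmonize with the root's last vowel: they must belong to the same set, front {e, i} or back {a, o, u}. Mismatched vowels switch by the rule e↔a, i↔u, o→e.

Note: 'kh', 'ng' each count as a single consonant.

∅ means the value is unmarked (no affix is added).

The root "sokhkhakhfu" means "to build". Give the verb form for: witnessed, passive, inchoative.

voice = passive: zero marking, form stays sokhkhakhfu.
Attach aspect inchoative nge- → ngesokhkhakhfu.
Attach evidentiality witnessed of- → ofngesokhkhakhfu.
Apply vowel harmony: ofngesokhkhakhfu → ofngasokhkhakhfu.

ofngasokhkhakhfu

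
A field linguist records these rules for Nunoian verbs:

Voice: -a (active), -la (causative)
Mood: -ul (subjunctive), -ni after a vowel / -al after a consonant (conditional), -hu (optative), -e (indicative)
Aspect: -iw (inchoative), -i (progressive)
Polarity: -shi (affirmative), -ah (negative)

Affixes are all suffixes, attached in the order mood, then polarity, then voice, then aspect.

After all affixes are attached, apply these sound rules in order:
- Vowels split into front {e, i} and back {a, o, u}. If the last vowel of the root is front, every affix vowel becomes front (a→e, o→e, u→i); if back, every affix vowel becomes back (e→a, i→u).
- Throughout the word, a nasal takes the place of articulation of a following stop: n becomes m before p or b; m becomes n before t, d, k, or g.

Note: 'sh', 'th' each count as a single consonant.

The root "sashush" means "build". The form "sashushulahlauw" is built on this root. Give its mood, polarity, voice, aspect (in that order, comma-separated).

subjunctive, negative, causative, inchoative

Segment: sashush-ul-ah-la-iw.
mood: -ul → subjunctive.
polarity: -ah → negative.
voice: -la → causative.
aspect: -iw → inchoative.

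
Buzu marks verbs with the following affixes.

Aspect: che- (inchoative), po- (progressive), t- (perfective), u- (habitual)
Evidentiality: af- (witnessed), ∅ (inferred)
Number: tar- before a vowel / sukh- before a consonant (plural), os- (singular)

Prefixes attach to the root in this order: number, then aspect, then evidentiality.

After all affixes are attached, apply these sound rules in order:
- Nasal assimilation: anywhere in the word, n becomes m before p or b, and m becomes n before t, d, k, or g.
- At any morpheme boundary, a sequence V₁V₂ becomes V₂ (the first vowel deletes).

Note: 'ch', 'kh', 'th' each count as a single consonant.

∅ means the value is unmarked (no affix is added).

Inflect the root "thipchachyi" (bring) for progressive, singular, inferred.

Attach number singular os- → osthipchachyi.
Attach aspect progressive po- → poosthipchachyi.
evidentiality = inferred: zero marking, form stays poosthipchachyi.
Nasal assimilation: no change.
Apply vowel deletion: poosthipchachyi → posthipchachyi.

posthipchachyi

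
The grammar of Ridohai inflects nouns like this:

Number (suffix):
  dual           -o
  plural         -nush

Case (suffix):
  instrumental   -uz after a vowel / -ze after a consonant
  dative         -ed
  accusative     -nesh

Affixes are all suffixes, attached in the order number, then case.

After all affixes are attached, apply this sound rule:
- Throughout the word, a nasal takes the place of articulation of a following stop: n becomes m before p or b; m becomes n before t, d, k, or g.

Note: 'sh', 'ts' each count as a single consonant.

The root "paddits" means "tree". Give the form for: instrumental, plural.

padditsnushze

Attach number plural -nush → padditsnush.
Attach case instrumental -ze (after consonant 'sh') → padditsnushze.
Nasal assimilation: no change.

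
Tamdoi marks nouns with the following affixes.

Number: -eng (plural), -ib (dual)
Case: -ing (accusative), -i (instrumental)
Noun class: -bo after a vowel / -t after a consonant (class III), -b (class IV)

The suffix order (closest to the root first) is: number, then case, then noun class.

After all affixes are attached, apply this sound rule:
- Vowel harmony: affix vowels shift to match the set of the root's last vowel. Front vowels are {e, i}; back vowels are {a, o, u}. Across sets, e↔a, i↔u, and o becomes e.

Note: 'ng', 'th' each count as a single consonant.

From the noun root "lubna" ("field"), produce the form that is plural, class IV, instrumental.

lubnaangub

Attach number plural -eng → lubnaeng.
Attach case instrumental -i → lubnaengi.
Attach noun class class IV -b → lubnaengib.
Apply vowel harmony: lubnaengib → lubnaangub.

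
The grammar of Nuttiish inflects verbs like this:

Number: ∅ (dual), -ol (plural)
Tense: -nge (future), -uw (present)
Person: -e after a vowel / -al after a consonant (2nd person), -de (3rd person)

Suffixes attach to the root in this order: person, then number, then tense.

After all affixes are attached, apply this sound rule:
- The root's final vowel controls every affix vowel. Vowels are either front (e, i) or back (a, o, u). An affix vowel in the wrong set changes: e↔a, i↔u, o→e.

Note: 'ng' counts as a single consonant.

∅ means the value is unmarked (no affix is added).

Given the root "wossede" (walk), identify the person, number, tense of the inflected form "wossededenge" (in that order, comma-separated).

3rd person, dual, future

Segment: wossede-de-nge.
person: -de → 3rd person.
number: ∅ → dual.
tense: -nge → future.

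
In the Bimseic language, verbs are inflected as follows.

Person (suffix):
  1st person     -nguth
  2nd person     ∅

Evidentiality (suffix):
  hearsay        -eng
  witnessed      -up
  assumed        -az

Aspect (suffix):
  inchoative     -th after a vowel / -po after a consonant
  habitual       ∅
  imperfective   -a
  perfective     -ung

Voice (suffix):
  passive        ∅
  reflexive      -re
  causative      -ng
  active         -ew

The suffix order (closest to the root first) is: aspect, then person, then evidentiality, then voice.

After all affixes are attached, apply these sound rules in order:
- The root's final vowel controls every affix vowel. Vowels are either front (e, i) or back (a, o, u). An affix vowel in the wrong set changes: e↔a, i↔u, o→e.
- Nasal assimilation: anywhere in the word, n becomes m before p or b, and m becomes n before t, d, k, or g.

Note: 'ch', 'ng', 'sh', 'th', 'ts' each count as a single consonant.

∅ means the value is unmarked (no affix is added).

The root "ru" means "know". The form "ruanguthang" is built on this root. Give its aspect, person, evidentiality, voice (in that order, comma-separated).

Segment: ru-a-nguth-eng.
aspect: -a → imperfective.
person: -nguth → 1st person.
evidentiality: -eng → hearsay.
voice: ∅ → passive.

imperfective, 1st person, hearsay, passive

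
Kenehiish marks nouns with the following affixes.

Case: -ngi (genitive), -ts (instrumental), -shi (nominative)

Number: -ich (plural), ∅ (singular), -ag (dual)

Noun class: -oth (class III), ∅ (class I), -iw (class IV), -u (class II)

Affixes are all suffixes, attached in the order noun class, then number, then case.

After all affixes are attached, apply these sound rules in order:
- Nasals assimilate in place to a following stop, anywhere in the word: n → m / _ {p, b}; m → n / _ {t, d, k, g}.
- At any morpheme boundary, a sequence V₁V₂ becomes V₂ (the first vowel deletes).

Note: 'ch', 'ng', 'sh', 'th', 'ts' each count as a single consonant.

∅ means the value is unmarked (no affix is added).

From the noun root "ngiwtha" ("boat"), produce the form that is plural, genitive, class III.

Attach noun class class III -oth → ngiwthaoth.
Attach number plural -ich → ngiwthaothich.
Attach case genitive -ngi → ngiwthaothichngi.
Nasal assimilation: no change.
Apply vowel deletion: ngiwthaothichngi → ngiwthothichngi.

ngiwthothichngi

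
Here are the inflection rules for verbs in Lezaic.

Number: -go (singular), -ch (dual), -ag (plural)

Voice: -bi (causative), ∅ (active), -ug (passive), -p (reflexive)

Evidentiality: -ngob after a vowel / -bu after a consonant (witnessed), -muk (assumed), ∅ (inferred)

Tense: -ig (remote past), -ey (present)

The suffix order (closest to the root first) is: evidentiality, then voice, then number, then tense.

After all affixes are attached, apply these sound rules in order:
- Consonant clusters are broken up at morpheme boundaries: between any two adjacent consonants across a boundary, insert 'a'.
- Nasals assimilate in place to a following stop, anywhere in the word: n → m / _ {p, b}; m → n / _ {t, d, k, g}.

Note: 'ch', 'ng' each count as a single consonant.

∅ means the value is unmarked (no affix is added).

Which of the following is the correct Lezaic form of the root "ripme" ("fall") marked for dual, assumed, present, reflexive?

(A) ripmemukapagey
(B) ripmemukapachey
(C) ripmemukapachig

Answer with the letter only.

B

Attach evidentiality assumed -muk → ripmemuk.
Attach voice reflexive -p → ripmemukp.
Attach number dual -ch → ripmemukpch.
Attach tense present -ey → ripmemukpchey.
Apply epenthesis: ripmemukpchey → ripmemukapachey.
Nasal assimilation: no change.
So the correct form is ripmemukapachey, option (B).
(A) ripmemukapagey is wrong: it uses plural instead of dual for number.
(C) ripmemukapachig is wrong: it uses remote past instead of present for tense.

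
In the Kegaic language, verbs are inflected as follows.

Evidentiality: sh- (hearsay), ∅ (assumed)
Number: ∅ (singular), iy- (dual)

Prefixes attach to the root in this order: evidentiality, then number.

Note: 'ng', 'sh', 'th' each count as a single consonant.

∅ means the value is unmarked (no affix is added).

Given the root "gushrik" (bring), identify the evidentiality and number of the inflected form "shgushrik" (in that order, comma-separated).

Segment: sh-gushrik.
evidentiality: sh- → hearsay.
number: ∅ → singular.

hearsay, singular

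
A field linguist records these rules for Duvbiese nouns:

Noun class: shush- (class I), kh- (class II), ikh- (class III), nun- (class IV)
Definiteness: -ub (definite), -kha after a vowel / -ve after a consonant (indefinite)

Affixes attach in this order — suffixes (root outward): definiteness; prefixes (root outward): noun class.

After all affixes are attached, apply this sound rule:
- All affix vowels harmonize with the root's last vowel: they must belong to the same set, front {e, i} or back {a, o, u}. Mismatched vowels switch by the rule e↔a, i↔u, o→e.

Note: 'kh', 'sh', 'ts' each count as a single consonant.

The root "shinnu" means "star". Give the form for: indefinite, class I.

Attach definiteness indefinite -kha (after vowel 'u') → shinnukha.
Attach noun class class I shush- → shushshinnukha.
Vowel harmony: no change.

shushshinnukha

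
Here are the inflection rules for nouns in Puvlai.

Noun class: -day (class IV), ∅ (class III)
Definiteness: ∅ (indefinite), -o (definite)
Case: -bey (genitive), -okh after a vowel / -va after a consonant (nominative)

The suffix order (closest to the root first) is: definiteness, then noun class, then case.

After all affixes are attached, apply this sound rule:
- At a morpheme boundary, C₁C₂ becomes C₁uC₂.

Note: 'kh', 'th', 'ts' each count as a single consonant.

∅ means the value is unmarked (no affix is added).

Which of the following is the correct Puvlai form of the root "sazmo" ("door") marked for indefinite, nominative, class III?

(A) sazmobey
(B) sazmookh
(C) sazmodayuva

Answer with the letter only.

definiteness = indefinite: zero marking, form stays sazmo.
noun class = class III: zero marking, form stays sazmo.
Attach case nominative -okh (after vowel 'o') → sazmookh.
Epenthesis: no change.
So the correct form is sazmookh, option (B).
(A) sazmobey is wrong: it uses genitive instead of nominative for case.
(C) sazmodayuva is wrong: it uses class IV instead of class III for noun class.

B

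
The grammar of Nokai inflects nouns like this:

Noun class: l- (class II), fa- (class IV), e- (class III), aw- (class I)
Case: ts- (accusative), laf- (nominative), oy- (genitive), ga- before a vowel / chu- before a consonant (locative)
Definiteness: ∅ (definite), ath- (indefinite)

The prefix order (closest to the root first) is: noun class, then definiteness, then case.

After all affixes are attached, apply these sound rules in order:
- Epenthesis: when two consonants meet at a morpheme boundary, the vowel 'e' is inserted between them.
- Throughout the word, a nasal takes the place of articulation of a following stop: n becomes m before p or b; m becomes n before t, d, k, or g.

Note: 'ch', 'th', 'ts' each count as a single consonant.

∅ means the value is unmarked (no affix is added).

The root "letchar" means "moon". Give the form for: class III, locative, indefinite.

gaatheletchar

Attach noun class class III e- → eletchar.
Attach definiteness indefinite ath- → atheletchar.
Attach case locative ga- (before vowel 'a') → gaatheletchar.
Epenthesis: no change.
Nasal assimilation: no change.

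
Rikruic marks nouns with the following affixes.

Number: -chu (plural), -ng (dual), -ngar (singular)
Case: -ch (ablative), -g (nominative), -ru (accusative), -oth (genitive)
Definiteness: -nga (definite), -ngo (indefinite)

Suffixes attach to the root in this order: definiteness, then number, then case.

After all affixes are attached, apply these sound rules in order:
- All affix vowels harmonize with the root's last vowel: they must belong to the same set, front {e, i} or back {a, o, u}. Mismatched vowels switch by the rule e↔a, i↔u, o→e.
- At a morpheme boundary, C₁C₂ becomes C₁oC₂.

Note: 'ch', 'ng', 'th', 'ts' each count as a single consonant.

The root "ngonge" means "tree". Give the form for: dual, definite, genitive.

Attach definiteness definite -nga → ngongenga.
Attach number dual -ng → ngongengang.
Attach case genitive -oth → ngongengangoth.
Apply vowel harmony: ngongengangoth → ngongengengeth.
Epenthesis: no change.

ngongengengeth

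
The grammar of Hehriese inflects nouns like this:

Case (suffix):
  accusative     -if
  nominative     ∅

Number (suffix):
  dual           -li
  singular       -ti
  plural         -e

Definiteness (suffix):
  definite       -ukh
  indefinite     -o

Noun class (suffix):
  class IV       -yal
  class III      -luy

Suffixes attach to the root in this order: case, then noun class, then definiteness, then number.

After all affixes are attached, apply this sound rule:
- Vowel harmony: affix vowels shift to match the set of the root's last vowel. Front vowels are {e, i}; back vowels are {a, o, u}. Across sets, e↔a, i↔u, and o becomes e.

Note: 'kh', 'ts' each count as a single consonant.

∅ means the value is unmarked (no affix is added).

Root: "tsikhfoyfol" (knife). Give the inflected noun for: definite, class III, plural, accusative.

Attach case accusative -if → tsikhfoyfolif.
Attach noun class class III -luy → tsikhfoyfolifluy.
Attach definiteness definite -ukh → tsikhfoyfolifluyukh.
Attach number plural -e → tsikhfoyfolifluyukhe.
Apply vowel harmony: tsikhfoyfolifluyukhe → tsikhfoyfolufluyukha.

tsikhfoyfolufluyukha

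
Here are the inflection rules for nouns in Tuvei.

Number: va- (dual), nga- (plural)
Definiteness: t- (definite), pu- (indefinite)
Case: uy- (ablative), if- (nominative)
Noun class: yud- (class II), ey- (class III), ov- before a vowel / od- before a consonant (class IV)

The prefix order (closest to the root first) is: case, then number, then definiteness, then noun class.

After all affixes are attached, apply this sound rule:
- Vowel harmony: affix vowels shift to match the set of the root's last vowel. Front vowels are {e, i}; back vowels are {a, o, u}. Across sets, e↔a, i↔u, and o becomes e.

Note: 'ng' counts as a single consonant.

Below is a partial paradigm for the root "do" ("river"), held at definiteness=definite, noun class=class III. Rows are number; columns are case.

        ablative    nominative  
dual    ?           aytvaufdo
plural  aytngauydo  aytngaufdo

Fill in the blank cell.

Attach case ablative uy- → uydo.
Attach number dual va- → vauydo.
Attach definiteness definite t- → tvauydo.
Attach noun class class III ey- → eytvauydo.
Apply vowel harmony: eytvauydo → aytvauydo.

aytvauydo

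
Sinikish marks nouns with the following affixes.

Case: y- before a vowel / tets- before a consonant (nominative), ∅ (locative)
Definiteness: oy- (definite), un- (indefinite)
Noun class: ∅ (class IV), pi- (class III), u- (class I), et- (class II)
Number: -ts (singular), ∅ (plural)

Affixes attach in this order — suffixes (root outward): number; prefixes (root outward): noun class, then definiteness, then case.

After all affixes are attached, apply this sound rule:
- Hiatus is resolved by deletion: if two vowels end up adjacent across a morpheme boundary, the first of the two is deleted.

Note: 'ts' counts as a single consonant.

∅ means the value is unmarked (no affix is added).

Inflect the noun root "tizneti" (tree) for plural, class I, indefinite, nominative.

yunutizneti

number = plural: zero marking, form stays tizneti.
Attach noun class class I u- → utizneti.
Attach definiteness indefinite un- → unutizneti.
Attach case nominative y- (before vowel 'u') → yunutizneti.
Vowel deletion: no change.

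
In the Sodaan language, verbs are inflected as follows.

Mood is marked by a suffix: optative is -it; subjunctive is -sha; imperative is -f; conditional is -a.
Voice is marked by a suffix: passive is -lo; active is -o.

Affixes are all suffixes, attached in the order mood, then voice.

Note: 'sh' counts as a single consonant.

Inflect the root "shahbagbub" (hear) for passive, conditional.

Attach mood conditional -a → shahbagbuba.
Attach voice passive -lo → shahbagbubalo.

shahbagbubalo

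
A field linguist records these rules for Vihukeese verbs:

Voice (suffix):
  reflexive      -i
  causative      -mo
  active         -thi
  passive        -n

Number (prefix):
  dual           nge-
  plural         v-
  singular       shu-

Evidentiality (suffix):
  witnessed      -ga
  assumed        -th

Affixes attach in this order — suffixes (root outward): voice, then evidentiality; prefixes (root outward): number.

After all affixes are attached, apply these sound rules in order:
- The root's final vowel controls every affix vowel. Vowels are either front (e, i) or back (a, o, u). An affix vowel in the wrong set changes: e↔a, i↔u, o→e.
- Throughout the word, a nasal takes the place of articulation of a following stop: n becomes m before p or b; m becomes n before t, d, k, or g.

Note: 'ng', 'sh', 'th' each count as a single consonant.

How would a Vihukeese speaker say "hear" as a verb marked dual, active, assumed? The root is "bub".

ngabubthuth

Attach voice active -thi → bubthi.
Attach evidentiality assumed -th → bubthith.
Attach number dual nge- → ngebubthith.
Apply vowel harmony: ngebubthith → ngabubthuth.
Nasal assimilation: no change.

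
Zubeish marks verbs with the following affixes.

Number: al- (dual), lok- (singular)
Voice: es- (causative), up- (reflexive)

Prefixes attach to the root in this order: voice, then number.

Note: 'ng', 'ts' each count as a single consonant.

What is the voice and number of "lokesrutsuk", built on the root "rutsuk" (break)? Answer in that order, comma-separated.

causative, singular

Segment: lok-es-rutsuk.
voice: es- → causative.
number: lok- → singular.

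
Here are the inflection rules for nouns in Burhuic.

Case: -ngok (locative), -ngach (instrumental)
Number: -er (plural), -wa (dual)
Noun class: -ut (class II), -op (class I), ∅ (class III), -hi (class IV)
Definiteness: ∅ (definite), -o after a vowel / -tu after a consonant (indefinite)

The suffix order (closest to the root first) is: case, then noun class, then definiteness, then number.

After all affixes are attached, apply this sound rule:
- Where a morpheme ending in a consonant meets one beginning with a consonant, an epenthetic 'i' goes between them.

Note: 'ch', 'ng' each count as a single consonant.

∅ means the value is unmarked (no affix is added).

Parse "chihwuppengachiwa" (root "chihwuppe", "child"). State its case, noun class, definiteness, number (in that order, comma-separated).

instrumental, class III, definite, dual

Segment: chihwuppe-ngach-wa.
case: -ngach → instrumental.
noun class: ∅ → class III.
definiteness: ∅ → definite.
number: -wa → dual.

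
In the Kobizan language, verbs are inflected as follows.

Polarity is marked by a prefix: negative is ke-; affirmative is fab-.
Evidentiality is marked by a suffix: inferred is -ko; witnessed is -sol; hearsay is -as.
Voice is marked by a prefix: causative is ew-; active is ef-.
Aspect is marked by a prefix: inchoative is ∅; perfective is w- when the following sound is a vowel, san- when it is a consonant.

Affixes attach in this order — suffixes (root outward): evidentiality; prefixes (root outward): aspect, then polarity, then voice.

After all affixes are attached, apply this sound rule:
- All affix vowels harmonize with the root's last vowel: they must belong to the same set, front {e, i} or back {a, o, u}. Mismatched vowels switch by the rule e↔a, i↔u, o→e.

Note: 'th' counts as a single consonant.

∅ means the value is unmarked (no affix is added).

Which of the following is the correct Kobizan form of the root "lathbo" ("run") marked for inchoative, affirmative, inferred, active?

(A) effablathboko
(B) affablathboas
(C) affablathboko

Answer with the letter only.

aspect = inchoative: zero marking, form stays lathbo.
Attach polarity affirmative fab- → fablathbo.
Attach voice active ef- → effablathbo.
Attach evidentiality inferred -ko → effablathboko.
Apply vowel harmony: effablathboko → affablathboko.
So the correct form is affablathboko, option (C).
(B) affablathboas is wrong: it uses hearsay instead of inferred for evidentiality.
(A) effablathboko is wrong: it fails to apply the sound rule(s).

C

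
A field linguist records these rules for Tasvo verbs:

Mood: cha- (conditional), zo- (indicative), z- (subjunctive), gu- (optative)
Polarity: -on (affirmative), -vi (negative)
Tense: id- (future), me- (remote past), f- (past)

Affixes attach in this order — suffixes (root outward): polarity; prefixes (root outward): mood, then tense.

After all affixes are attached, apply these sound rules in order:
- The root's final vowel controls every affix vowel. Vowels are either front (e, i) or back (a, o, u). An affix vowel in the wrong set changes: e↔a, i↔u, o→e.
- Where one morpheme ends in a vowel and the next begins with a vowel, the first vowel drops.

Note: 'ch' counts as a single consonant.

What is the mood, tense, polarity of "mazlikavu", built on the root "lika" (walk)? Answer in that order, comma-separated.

subjunctive, remote past, negative

Segment: me-z-lika-vi.
mood: z- → subjunctive.
tense: me- → remote past.
polarity: -vi → negative.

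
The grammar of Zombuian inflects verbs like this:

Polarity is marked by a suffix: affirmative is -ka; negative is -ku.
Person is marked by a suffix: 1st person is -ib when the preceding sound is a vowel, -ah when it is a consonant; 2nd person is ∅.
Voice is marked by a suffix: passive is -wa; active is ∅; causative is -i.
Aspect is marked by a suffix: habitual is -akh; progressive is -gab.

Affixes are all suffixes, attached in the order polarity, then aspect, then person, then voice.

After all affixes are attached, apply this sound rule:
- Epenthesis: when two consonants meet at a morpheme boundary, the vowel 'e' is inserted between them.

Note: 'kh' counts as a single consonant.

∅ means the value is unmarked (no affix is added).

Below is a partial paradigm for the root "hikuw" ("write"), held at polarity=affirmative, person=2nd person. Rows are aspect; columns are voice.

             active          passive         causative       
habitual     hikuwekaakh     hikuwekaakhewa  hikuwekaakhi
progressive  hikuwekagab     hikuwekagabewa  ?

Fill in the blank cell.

Attach polarity affirmative -ka → hikuwka.
Attach aspect progressive -gab → hikuwkagab.
person = 2nd person: zero marking, form stays hikuwkagab.
Attach voice causative -i → hikuwkagabi.
Apply epenthesis: hikuwkagabi → hikuwekagabi.

hikuwekagabi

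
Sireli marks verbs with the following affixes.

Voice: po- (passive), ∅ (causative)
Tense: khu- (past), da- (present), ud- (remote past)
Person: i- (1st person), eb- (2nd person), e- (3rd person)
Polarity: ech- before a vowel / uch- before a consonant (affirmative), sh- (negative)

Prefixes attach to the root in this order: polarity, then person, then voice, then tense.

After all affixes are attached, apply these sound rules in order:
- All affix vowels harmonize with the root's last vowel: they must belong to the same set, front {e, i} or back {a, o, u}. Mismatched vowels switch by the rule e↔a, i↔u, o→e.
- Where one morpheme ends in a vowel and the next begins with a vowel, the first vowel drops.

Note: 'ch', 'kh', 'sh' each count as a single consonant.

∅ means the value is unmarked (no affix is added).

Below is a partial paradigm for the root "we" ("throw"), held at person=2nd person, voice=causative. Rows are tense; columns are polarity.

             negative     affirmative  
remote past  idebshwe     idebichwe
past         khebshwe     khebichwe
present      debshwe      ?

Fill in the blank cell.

debichwe

Attach polarity affirmative uch- (before consonant 'w') → uchwe.
Attach person 2nd person eb- → ebuchwe.
voice = causative: zero marking, form stays ebuchwe.
Attach tense present da- → daebuchwe.
Apply vowel harmony: daebuchwe → deebichwe.
Apply vowel deletion: deebichwe → debichwe.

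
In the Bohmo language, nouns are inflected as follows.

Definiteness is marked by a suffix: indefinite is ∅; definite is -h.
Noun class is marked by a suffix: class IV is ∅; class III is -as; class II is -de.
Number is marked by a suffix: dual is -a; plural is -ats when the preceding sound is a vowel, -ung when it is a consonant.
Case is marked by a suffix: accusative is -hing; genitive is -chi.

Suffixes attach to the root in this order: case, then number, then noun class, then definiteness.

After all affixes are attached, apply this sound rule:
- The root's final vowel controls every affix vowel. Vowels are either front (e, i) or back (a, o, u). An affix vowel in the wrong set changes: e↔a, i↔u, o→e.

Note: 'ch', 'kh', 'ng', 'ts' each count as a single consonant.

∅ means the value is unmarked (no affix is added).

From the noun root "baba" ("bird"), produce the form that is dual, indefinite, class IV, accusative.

babahunga

Attach case accusative -hing → babahing.
Attach number dual -a → babahinga.
noun class = class IV: zero marking, form stays babahinga.
definiteness = indefinite: zero marking, form stays babahinga.
Apply vowel harmony: babahinga → babahunga.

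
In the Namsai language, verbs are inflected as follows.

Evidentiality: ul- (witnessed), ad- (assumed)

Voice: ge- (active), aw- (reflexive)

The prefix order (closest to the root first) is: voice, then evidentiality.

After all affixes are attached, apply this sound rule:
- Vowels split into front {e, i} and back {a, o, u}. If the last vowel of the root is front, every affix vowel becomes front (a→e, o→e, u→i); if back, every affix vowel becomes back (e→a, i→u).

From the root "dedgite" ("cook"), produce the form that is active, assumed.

Attach voice active ge- → gededgite.
Attach evidentiality assumed ad- → adgededgite.
Apply vowel harmony: adgededgite → edgededgite.

edgededgite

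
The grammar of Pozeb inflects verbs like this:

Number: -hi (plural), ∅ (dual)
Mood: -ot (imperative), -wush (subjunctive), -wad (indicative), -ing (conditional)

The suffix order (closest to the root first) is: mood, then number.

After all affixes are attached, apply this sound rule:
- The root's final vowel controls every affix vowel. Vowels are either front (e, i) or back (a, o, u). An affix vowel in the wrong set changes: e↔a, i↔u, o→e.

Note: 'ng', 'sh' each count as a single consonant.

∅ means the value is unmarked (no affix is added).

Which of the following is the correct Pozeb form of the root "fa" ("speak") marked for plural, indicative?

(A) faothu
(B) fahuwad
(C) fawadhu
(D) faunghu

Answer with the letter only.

C

Attach mood indicative -wad → fawad.
Attach number plural -hi → fawadhi.
Apply vowel harmony: fawadhi → fawadhu.
So the correct form is fawadhu, option (C).
(D) faunghu is wrong: it uses conditional instead of indicative for mood.
(B) fahuwad is wrong: it has the affixes in the wrong order.
(A) faothu is wrong: it uses imperative instead of indicative for mood.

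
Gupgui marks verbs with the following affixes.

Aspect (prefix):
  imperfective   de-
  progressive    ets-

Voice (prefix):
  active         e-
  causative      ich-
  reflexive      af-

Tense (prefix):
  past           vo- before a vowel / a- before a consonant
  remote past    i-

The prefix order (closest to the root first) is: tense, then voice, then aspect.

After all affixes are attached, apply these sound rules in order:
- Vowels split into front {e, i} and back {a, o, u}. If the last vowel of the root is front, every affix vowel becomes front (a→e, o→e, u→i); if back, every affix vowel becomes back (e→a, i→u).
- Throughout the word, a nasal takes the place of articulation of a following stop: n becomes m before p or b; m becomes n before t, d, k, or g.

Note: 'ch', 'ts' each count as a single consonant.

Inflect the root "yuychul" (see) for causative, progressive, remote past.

atsuchuyuychul

Attach tense remote past i- → iyuychul.
Attach voice causative ich- → ichiyuychul.
Attach aspect progressive ets- → etsichiyuychul.
Apply vowel harmony: etsichiyuychul → atsuchuyuychul.
Nasal assimilation: no change.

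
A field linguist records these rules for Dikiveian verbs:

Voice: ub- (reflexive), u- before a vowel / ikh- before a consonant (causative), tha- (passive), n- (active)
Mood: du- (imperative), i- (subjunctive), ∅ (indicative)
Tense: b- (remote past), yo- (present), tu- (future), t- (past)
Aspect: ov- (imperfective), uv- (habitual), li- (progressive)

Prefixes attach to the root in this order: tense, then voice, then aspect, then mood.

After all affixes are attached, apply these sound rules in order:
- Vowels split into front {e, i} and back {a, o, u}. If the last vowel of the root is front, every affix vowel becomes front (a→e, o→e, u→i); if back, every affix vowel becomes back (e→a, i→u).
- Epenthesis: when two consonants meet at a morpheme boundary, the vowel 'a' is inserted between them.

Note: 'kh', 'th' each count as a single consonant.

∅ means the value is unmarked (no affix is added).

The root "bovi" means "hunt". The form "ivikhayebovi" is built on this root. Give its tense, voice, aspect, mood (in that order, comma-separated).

present, causative, habitual, indicative

Segment: uv-ikh-yo-bovi.
tense: yo- → present.
voice: u/ikh- → causative.
aspect: uv- → habitual.
mood: ∅ → indicative.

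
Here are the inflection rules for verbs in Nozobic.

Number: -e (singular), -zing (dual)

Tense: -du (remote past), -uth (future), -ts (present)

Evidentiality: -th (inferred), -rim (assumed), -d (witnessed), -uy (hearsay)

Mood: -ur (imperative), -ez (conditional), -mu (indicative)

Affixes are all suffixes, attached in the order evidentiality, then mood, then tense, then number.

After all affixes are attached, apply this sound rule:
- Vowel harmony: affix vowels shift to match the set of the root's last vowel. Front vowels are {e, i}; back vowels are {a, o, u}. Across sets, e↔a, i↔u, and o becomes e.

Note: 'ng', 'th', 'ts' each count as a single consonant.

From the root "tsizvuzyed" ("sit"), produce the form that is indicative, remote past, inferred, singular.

Attach evidentiality inferred -th → tsizvuzyedth.
Attach mood indicative -mu → tsizvuzyedthmu.
Attach tense remote past -du → tsizvuzyedthmudu.
Attach number singular -e → tsizvuzyedthmudue.
Apply vowel harmony: tsizvuzyedthmudue → tsizvuzyedthmidie.

tsizvuzyedthmidie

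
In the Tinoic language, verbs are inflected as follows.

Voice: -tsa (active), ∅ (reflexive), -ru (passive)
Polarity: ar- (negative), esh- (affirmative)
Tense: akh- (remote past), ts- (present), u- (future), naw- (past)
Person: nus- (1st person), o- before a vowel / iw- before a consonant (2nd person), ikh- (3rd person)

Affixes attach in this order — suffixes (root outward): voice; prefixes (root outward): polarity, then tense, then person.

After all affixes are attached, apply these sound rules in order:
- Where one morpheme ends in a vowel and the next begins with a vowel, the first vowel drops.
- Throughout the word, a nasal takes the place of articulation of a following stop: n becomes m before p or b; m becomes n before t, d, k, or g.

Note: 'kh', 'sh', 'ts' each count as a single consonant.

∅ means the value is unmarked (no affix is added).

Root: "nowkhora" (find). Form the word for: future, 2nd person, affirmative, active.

eshnowkhoratsa

Attach polarity affirmative esh- → eshnowkhora.
Attach tense future u- → ueshnowkhora.
Attach voice active -tsa → ueshnowkhoratsa.
Attach person 2nd person o- (before vowel 'u') → oueshnowkhoratsa.
Apply vowel deletion: oueshnowkhoratsa → eshnowkhoratsa.
Nasal assimilation: no change.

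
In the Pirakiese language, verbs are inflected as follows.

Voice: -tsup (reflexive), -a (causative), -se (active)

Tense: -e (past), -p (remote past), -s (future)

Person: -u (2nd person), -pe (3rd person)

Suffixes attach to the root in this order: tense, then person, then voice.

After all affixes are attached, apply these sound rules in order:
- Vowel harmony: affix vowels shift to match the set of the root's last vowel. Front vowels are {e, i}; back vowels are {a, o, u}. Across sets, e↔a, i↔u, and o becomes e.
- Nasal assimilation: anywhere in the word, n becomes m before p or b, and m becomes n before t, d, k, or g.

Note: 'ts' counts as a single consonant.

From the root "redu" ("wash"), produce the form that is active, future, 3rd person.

reduspasa

Attach tense future -s → redus.
Attach person 3rd person -pe → reduspe.
Attach voice active -se → reduspese.
Apply vowel harmony: reduspese → reduspasa.
Nasal assimilation: no change.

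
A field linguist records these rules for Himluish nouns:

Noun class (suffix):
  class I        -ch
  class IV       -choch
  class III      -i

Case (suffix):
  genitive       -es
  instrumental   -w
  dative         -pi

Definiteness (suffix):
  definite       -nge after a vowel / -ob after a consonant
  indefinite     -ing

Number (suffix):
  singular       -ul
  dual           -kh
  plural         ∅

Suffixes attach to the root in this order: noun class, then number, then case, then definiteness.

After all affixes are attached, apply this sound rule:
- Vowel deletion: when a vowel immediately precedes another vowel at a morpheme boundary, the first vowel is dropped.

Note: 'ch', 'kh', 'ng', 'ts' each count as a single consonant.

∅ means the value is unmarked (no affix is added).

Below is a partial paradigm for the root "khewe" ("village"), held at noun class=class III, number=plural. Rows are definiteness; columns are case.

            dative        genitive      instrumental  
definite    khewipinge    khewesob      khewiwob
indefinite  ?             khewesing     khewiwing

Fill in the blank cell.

khewiping

Attach noun class class III -i → khewei.
number = plural: zero marking, form stays khewei.
Attach case dative -pi → kheweipi.
Attach definiteness indefinite -ing → kheweipiing.
Apply vowel deletion: kheweipiing → khewiping.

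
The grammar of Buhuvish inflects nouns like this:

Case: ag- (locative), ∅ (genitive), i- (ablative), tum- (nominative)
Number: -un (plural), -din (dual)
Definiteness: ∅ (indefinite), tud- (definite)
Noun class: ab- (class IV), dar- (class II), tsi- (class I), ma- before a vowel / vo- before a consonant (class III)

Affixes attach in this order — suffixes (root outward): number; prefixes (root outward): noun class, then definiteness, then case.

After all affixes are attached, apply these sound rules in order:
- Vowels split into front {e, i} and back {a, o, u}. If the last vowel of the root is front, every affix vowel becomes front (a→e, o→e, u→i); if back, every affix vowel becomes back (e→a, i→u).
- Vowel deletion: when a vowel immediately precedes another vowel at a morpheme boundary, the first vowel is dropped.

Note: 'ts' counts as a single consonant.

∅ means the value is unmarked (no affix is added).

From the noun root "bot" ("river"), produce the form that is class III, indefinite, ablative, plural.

uvobotun

Attach noun class class III vo- (before consonant 'b') → vobot.
Attach number plural -un → vobotun.
definiteness = indefinite: zero marking, form stays vobotun.
Attach case ablative i- → ivobotun.
Apply vowel harmony: ivobotun → uvobotun.
Vowel deletion: no change.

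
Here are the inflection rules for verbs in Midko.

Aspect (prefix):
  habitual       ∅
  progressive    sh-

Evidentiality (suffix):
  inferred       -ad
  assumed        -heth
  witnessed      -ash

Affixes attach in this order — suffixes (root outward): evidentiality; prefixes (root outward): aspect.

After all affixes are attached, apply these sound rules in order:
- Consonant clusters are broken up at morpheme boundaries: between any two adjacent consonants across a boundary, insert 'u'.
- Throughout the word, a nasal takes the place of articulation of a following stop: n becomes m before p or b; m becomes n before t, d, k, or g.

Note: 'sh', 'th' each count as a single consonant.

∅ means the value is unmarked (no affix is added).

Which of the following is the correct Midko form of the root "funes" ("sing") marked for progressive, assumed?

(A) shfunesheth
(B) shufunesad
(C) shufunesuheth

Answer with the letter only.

C

Attach aspect progressive sh- → shfunes.
Attach evidentiality assumed -heth → shfunesheth.
Apply epenthesis: shfunesheth → shufunesuheth.
Nasal assimilation: no change.
So the correct form is shufunesuheth, option (C).
(B) shufunesad is wrong: it uses inferred instead of assumed for evidentiality.
(A) shfunesheth is wrong: it fails to apply the sound rule(s).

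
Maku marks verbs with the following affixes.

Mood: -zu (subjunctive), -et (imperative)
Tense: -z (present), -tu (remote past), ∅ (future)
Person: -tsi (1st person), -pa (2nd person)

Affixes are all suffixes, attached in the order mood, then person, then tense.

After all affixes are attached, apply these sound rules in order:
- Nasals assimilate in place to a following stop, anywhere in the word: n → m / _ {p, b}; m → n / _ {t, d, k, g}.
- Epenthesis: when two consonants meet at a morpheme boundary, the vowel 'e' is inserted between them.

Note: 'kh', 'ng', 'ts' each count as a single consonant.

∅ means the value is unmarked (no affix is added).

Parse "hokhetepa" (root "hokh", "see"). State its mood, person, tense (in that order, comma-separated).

Segment: hokh-et-pa.
mood: -et → imperative.
person: -pa → 2nd person.
tense: ∅ → future.

imperative, 2nd person, future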